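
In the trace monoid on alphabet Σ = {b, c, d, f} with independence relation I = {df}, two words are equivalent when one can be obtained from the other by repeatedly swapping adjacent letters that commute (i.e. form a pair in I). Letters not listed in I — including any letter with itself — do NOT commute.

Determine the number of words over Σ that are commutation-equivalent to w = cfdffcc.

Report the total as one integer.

4

drop 0:c onto floor
drop 1:f onto {0:c}
drop 2:d onto {0:c}
drop 3:f onto {1:f}
drop 4:f onto {3:f}
drop 5:c onto {2:d, 4:f}
drop 6:c onto {5:c}
ground layer = {0:c}
drop-orders for the pieces not yet dropped (sum over which currently-grounded one goes next):
  1 to go: {6} 1
  2 to go: {5,6} 1
  3 to go: {2,5,6} 1  {4,5,6} 1
  4 to go: {2,4,5,6} 2  {3,4,5,6} 1
  5 to go: {1,3,4,5,6} 1  {2,3,4,5,6} 3
  if 0:c drops first: 4 orders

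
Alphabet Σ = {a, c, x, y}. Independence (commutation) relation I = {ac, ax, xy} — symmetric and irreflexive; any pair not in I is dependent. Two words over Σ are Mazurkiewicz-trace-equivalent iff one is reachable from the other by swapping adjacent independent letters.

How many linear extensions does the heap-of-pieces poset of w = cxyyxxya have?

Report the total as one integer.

0(c) covers ∅
1(x) covers 0:c
2(y) covers 0:c
3(y) covers 2:y
4(x) covers 1:x
5(x) covers 4:x
6(y) covers 3:y
7(a) covers 6:y
floor of heap: 0:c
completions by unplaced set U, small U first (add the entries for U minus each lowest piece of U):
  |U|=1: {5}:1  {7}:1
  |U|=2: {4,5}:1  {5,7}:2  {6,7}:1
  |U|=3: {1,4,5}:1  {3,6,7}:1  {4,5,7}:3  {5,6,7}:3
  |U|=4: {1,4,5,7}:4  {2,3,6,7}:1  {3,5,6,7}:4  {4,5,6,7}:6
  |U|=5: {1,4,5,6,7}:10  {2,3,5,6,7}:5  {3,4,5,6,7}:10
  |U|=6: {1,3,4,5,6,7}:20  {2,3,4,5,6,7}:15
  start at 0(c): 35

35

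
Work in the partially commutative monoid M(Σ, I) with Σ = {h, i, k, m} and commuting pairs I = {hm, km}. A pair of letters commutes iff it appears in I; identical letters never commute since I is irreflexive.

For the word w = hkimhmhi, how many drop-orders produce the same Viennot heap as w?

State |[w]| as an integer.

6

drop 0:h onto floor
drop 1:k onto {0:h}
drop 2:i onto {1:k}
drop 3:m onto {2:i}
drop 4:h onto {2:i}
drop 5:m onto {3:m}
drop 6:h onto {4:h}
drop 7:i onto {5:m, 6:h}
ground layer = {0:h}
drop-orders for the pieces not yet dropped (sum over which currently-grounded one goes next):
  1 to go: {7} 1
  2 to go: {5,7} 1  {6,7} 1
  3 to go: {3,5,7} 1  {4,6,7} 1  {5,6,7} 2
  4 to go: {3,5,6,7} 3  {4,5,6,7} 3
  5 to go: {3,4,5,6,7} 6
  6 to go: {2,3,4,5,6,7} 6
  if 0:h drops first: 6 orders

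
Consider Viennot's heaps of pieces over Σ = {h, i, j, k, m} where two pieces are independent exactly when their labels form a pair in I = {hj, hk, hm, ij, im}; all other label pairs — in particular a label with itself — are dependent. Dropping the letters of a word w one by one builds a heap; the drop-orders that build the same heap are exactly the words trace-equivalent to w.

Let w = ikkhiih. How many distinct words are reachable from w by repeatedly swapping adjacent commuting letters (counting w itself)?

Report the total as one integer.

0(i) covers ∅
1(k) covers 0:i
2(k) covers 1:k
3(h) covers 0:i
4(i) covers 2:k, 3:h
5(i) covers 4:i
6(h) covers 5:i
floor of heap: 0:i
completions by unplaced set U, small U first (add the entries for U minus each lowest piece of U):
  |U|=1: {6}:1
  |U|=2: {5,6}:1
  |U|=3: {4,5,6}:1
  |U|=4: {2,4,5,6}:1  {3,4,5,6}:1
  |U|=5: {1,2,4,5,6}:1  {2,3,4,5,6}:2
  start at 0(i): 3

3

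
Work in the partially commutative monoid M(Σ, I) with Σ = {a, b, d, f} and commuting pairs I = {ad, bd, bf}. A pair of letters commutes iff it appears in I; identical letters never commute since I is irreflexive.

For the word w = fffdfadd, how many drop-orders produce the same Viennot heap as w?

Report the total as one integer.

drop 0:f onto floor
drop 1:f onto {0:f}
drop 2:f onto {1:f}
drop 3:d onto {2:f}
drop 4:f onto {3:d}
drop 5:a onto {4:f}
drop 6:d onto {4:f}
drop 7:d onto {6:d}
ground layer = {0:f}
drop-orders for the pieces not yet dropped (sum over which currently-grounded one goes next):
  1 to go: {5} 1  {7} 1
  2 to go: {5,7} 2  {6,7} 1
  3 to go: {5,6,7} 3
  4 to go: {4,5,6,7} 3
  5 to go: {3,4,5,6,7} 3
  6 to go: {2,3,4,5,6,7} 3
  if 0:f drops first: 3 orders

3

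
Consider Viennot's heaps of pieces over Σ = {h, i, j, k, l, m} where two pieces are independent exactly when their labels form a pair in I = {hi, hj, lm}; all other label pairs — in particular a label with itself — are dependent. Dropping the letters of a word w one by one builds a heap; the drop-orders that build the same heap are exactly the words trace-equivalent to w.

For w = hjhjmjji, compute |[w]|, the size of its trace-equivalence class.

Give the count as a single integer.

0(h) covers ∅
1(j) covers ∅
2(h) covers 0:h
3(j) covers 1:j
4(m) covers 2:h, 3:j
5(j) covers 4:m
6(j) covers 5:j
7(i) covers 6:j
floor of heap: 0:h, 1:j
completions by unplaced set U, small U first (add the entries for U minus each lowest piece of U):
  |U|=1: {7}:1
  |U|=2: {6,7}:1
  |U|=3: {5,6,7}:1
  |U|=4: {4,5,6,7}:1
  |U|=5: {2,4,5,6,7}:1  {3,4,5,6,7}:1
  |U|=6: {0,2,4,5,6,7}:1  {1,3,4,5,6,7}:1  {2,3,4,5,6,7}:2
  start at 0(h): 3
  start at 1(j): 3
sum over floor = 6

6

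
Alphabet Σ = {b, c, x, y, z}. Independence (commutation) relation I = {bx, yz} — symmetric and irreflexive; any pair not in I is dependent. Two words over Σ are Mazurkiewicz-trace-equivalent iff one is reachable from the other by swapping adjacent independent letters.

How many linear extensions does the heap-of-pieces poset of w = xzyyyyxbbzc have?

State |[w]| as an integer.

0(x) covers ∅
1(z) covers 0:x
2(y) covers 0:x
3(y) covers 2:y
4(y) covers 3:y
5(y) covers 4:y
6(x) covers 1:z, 5:y
7(b) covers 1:z, 5:y
8(b) covers 7:b
9(z) covers 6:x, 8:b
10(c) covers 9:z
floor of heap: 0:x
completions by unplaced set U, small U first (add the entries for U minus each lowest piece of U):
  |U|=1: {10}:1
  |U|=2: {9,10}:1
  |U|=3: {6,9,10}:1  {8,9,10}:1
  |U|=4: {6,8,9,10}:2  {7,8,9,10}:1
  |U|=5: {6,7,8,9,10}:3
  |U|=6: {1,6,7,8,9,10}:3  {5,6,7,8,9,10}:3
  |U|=7: {1,5,6,7,8,9,10}:6  {4,5,6,7,8,9,10}:3
  |U|=8: {1,4,5,6,7,8,9,10}:9  {3,4,5,6,7,8,9,10}:3
  |U|=9: {1,3,4,5,6,7,8,9,10}:12  {2,3,4,5,6,7,8,9,10}:3
  start at 0(x): 15

15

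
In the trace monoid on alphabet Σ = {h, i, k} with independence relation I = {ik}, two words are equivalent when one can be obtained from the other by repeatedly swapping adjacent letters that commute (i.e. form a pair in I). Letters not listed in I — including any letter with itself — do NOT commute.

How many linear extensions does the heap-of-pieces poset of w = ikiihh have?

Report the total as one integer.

4

drop 0:i onto floor
drop 1:k onto floor
drop 2:i onto {0:i}
drop 3:i onto {2:i}
drop 4:h onto {1:k, 3:i}
drop 5:h onto {4:h}
ground layer = {0:i, 1:k}
drop-orders for the pieces not yet dropped (sum over which currently-grounded one goes next):
  1 to go: {5} 1
  2 to go: {4,5} 1
  3 to go: {1,4,5} 1  {3,4,5} 1
  4 to go: {1,3,4,5} 2  {2,3,4,5} 1
  if 0:i drops first: 3 orders
  if 1:k drops first: 1 orders
heap linearizations: 4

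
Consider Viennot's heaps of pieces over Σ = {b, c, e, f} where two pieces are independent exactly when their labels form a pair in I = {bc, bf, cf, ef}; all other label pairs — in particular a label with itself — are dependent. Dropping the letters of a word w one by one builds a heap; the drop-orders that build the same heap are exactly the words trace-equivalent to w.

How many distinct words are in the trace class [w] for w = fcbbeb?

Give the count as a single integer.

#0=f has no predecessor
#1=c has no predecessor
#2=b has no predecessor
#3=b depends on [2:b]
#4=e depends on [1:c, 3:b]
#5=b depends on [4:e]
sources: [0:f, 1:c, 2:b]
N(rest) = Σ N(rest − s) over sources s of rest; N(one piece) = 1:
  size 1 → [0]=1  [5]=1
  size 2 → [0,5]=2  [4,5]=1
  size 3 → [0,4,5]=3  [1,4,5]=1  [3,4,5]=1
  size 4 → [0,1,4,5]=4  [0,3,4,5]=4  [1,3,4,5]=2  [2,3,4,5]=1
  first=0(f) contributes 3
  first=1(c) contributes 5
  first=2(b) contributes 10
|[w]| = 18

18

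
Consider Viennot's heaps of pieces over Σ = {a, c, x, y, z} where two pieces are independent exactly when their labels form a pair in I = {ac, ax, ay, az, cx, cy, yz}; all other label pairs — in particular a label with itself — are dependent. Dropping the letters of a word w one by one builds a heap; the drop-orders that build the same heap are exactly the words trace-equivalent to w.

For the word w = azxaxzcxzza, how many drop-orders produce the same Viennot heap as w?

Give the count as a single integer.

330

#0=a has no predecessor
#1=z has no predecessor
#2=x depends on [1:z]
#3=a depends on [0:a]
#4=x depends on [2:x]
#5=z depends on [4:x]
#6=c depends on [5:z]
#7=x depends on [5:z]
#8=z depends on [6:c, 7:x]
#9=z depends on [8:z]
#10=a depends on [3:a]
sources: [0:a, 1:z]
N(rest) = Σ N(rest − s) over sources s of rest; N(one piece) = 1:
  size 1 → [9]=1  [10]=1
  size 2 → [3,10]=1  [8,9]=1  [9,10]=2
  size 3 → [0,3,10]=1  [3,9,10]=3  [6,8,9]=1  [7,8,9]=1  [8,9,10]=3
  size 4 → [0,3,9,10]=4  [3,8,9,10]=6  [6,7,8,9]=2  [6,8,9,10]=4  [7,8,9,10]=4
  size 5 → [0,3,8,9,10]=10  [3,6,8,9,10]=10  [3,7,8,9,10]=10  [5,6,7,8,9]=2  [6,7,8,9,10]=10
  size 6 → [0,3,6,8,9,10]=20  [0,3,7,8,9,10]=20  [3,6,7,8,9,10]=30  [4,5,6,7,8,9]=2  [5,6,7,8,9,10]=12
  size 7 → [0,3,6,7,8,9,10]=70  [2,4,5,6,7,8,9]=2  [3,5,6,7,8,9,10]=42  [4,5,6,7,8,9,10]=14
  size 8 → [0,3,5,6,7,8,9,10]=112  [1,2,4,5,6,7,8,9]=2  [2,4,5,6,7,8,9,10]=16  [3,4,5,6,7,8,9,10]=56
  size 9 → [0,3,4,5,6,7,8,9,10]=168  [1,2,4,5,6,7,8,9,10]=18  [2,3,4,5,6,7,8,9,10]=72
  first=0(a) contributes 90
  first=1(z) contributes 240
|[w]| = 330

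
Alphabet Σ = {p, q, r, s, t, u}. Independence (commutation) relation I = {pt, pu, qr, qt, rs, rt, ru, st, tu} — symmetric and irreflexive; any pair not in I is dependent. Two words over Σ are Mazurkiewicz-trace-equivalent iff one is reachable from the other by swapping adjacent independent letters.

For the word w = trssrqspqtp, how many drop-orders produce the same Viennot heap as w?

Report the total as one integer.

825

drop 0:t onto floor
drop 1:r onto floor
drop 2:s onto floor
drop 3:s onto {2:s}
drop 4:r onto {1:r}
drop 5:q onto {3:s}
drop 6:s onto {5:q}
drop 7:p onto {4:r, 6:s}
drop 8:q onto {7:p}
drop 9:t onto {0:t}
drop 10:p onto {8:q}
ground layer = {0:t, 1:r, 2:s}
drop-orders for the pieces not yet dropped (sum over which currently-grounded one goes next):
  1 to go: {9} 1  {10} 1
  2 to go: {0,9} 1  {8,10} 1  {9,10} 2
  3 to go: {0,9,10} 3  {7,8,10} 1  {8,9,10} 3
  4 to go: {0,8,9,10} 6  {4,7,8,10} 1  {6,7,8,10} 1  {7,8,9,10} 4
  5 to go: {0,7,8,9,10} 10  {1,4,7,8,10} 1  {4,6,7,8,10} 2  {4,7,8,9,10} 5  {5,6,7,8,10} 1  {6,7,8,9,10} 5
  6 to go: {0,4,7,8,9,10} 15  {0,6,7,8,9,10} 15  {1,4,6,7,8,10} 3  {1,4,7,8,9,10} 6  {3,5,6,7,8,10} 1  {4,5,6,7,8,10} 3  {4,6,7,8,9,10} 12  {5,6,7,8,9,10} 6
  7 to go: {0,1,4,7,8,9,10} 21  {0,4,6,7,8,9,10} 42  {0,5,6,7,8,9,10} 21  {1,4,5,6,7,8,10} 6  {1,4,6,7,8,9,10} 21  {2,3,5,6,7,8,10} 1  {3,4,5,6,7,8,10} 4  {3,5,6,7,8,9,10} 7  {4,5,6,7,8,9,10} 21
  8 to go: {0,1,4,6,7,8,9,10} 84  {0,3,5,6,7,8,9,10} 28  {0,4,5,6,7,8,9,10} 84  {1,3,4,5,6,7,8,10} 10  {1,4,5,6,7,8,9,10} 48  {2,3,4,5,6,7,8,10} 5  {2,3,5,6,7,8,9,10} 8  {3,4,5,6,7,8,9,10} 32
  9 to go: {0,1,4,5,6,7,8,9,10} 216  {0,2,3,5,6,7,8,9,10} 36  {0,3,4,5,6,7,8,9,10} 144  {1,2,3,4,5,6,7,8,10} 15  {1,3,4,5,6,7,8,9,10} 90  {2,3,4,5,6,7,8,9,10} 45
  if 0:t drops first: 150 orders
  if 1:r drops first: 225 orders
  if 2:s drops first: 450 orders
heap linearizations: 825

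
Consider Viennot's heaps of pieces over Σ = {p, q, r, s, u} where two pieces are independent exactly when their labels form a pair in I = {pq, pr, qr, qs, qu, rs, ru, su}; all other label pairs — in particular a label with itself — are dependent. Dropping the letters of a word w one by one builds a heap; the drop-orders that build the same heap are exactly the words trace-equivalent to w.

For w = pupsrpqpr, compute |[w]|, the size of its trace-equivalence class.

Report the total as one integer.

252

0(p) covers ∅
1(u) covers 0:p
2(p) covers 1:u
3(s) covers 2:p
4(r) covers ∅
5(p) covers 3:s
6(q) covers ∅
7(p) covers 5:p
8(r) covers 4:r
floor of heap: 0:p, 4:r, 6:q
completions by unplaced set U, small U first (add the entries for U minus each lowest piece of U):
  |U|=1: {6}:1  {7}:1  {8}:1
  |U|=2: {4,8}:1  {5,7}:1  {6,7}:2  {6,8}:2  {7,8}:2
  |U|=3: {3,5,7}:1  {4,6,8}:3  {4,7,8}:3  {5,6,7}:3  {5,7,8}:3  {6,7,8}:6
  |U|=4: {2,3,5,7}:1  {3,5,6,7}:4  {3,5,7,8}:4  {4,5,7,8}:6  {4,6,7,8}:12  {5,6,7,8}:12
  |U|=5: {1,2,3,5,7}:1  {2,3,5,6,7}:5  {2,3,5,7,8}:5  {3,4,5,7,8}:10  {3,5,6,7,8}:20  {4,5,6,7,8}:30
  |U|=6: {0,1,2,3,5,7}:1  {1,2,3,5,6,7}:6  {1,2,3,5,7,8}:6  {2,3,4,5,7,8}:15  {2,3,5,6,7,8}:30  {3,4,5,6,7,8}:60
  |U|=7: {0,1,2,3,5,6,7}:7  {0,1,2,3,5,7,8}:7  {1,2,3,4,5,7,8}:21  {1,2,3,5,6,7,8}:42  {2,3,4,5,6,7,8}:105
  start at 0(p): 168
  start at 4(r): 56
  start at 6(q): 28
sum over floor = 252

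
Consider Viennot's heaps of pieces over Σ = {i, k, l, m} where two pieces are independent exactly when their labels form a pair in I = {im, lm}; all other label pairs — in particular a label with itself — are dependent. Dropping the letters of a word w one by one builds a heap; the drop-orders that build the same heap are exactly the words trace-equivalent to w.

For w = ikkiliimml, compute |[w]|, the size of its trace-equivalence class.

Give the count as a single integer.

21

piece 0:i — minimal
piece 1:k rests on {0:i}
piece 2:k rests on {1:k}
piece 3:i rests on {2:k}
piece 4:l rests on {3:i}
piece 5:i rests on {4:l}
piece 6:i rests on {5:i}
piece 7:m rests on {2:k}
piece 8:m rests on {7:m}
piece 9:l rests on {6:i}
minimal pieces: {0:i}
ways to finish when only these pieces remain (= sum over removing one remaining piece with nothing left below it):
  1 left: {8}→1  {9}→1
  2 left: {6,9}→1  {7,8}→1  {8,9}→2
  3 left: {5,6,9}→1  {6,8,9}→3  {7,8,9}→3
  4 left: {4,5,6,9}→1  {5,6,8,9}→4  {6,7,8,9}→6
  5 left: {3,4,5,6,9}→1  {4,5,6,8,9}→5  {5,6,7,8,9}→10
  6 left: {3,4,5,6,8,9}→6  {4,5,6,7,8,9}→15
  7 left: {3,4,5,6,7,8,9}→21
  8 left: {2,3,4,5,6,7,8,9}→21
  placing 0:i first → 21 extensions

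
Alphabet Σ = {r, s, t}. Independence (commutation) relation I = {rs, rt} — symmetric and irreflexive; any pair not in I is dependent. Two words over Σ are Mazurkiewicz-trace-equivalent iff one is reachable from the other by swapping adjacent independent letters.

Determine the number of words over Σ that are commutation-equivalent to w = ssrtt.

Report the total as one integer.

5

drop 0:s onto floor
drop 1:s onto {0:s}
drop 2:r onto floor
drop 3:t onto {1:s}
drop 4:t onto {3:t}
ground layer = {0:s, 2:r}
drop-orders for the pieces not yet dropped (sum over which currently-grounded one goes next):
  1 to go: {2} 1  {4} 1
  2 to go: {2,4} 2  {3,4} 1
  3 to go: {1,3,4} 1  {2,3,4} 3
  if 0:s drops first: 4 orders
  if 2:r drops first: 1 orders
heap linearizations: 5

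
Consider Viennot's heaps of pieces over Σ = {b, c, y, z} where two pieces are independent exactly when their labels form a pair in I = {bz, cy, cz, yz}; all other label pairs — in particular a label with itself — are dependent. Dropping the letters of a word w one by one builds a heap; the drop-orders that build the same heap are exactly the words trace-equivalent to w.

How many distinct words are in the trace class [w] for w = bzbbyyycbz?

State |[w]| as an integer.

piece 0:b — minimal
piece 1:z — minimal
piece 2:b rests on {0:b}
piece 3:b rests on {2:b}
piece 4:y rests on {3:b}
piece 5:y rests on {4:y}
piece 6:y rests on {5:y}
piece 7:c rests on {3:b}
piece 8:b rests on {6:y, 7:c}
piece 9:z rests on {1:z}
minimal pieces: {0:b, 1:z}
ways to finish when only these pieces remain (= sum over removing one remaining piece with nothing left below it):
  1 left: {8}→1  {9}→1
  2 left: {1,9}→1  {6,8}→1  {7,8}→1  {8,9}→2
  3 left: {1,8,9}→3  {5,6,8}→1  {6,7,8}→2  {6,8,9}→3  {7,8,9}→3
  4 left: {1,6,8,9}→6  {1,7,8,9}→6  {4,5,6,8}→1  {5,6,7,8}→3  {5,6,8,9}→4  {6,7,8,9}→8
  5 left: {1,5,6,8,9}→10  {1,6,7,8,9}→20  {4,5,6,7,8}→4  {4,5,6,8,9}→5  {5,6,7,8,9}→15
  6 left: {1,4,5,6,8,9}→15  {1,5,6,7,8,9}→45  {3,4,5,6,7,8}→4  {4,5,6,7,8,9}→24
  7 left: {1,4,5,6,7,8,9}→84  {2,3,4,5,6,7,8}→4  {3,4,5,6,7,8,9}→28
  8 left: {0,2,3,4,5,6,7,8}→4  {1,3,4,5,6,7,8,9}→112  {2,3,4,5,6,7,8,9}→32
  placing 0:b first → 144 extensions
  placing 1:z first → 36 extensions
total linear extensions = 180

180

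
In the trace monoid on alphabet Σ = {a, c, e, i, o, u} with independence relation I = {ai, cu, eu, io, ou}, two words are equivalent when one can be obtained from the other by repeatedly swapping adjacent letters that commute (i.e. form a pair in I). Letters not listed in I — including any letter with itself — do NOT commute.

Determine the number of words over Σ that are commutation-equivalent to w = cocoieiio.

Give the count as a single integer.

6

piece 0:c — minimal
piece 1:o rests on {0:c}
piece 2:c rests on {1:o}
piece 3:o rests on {2:c}
piece 4:i rests on {2:c}
piece 5:e rests on {3:o, 4:i}
piece 6:i rests on {5:e}
piece 7:i rests on {6:i}
piece 8:o rests on {5:e}
minimal pieces: {0:c}
ways to finish when only these pieces remain (= sum over removing one remaining piece with nothing left below it):
  1 left: {7}→1  {8}→1
  2 left: {6,7}→1  {7,8}→2
  3 left: {6,7,8}→3
  4 left: {5,6,7,8}→3
  5 left: {3,5,6,7,8}→3  {4,5,6,7,8}→3
  6 left: {3,4,5,6,7,8}→6
  7 left: {2,3,4,5,6,7,8}→6
  placing 0:c first → 6 extensions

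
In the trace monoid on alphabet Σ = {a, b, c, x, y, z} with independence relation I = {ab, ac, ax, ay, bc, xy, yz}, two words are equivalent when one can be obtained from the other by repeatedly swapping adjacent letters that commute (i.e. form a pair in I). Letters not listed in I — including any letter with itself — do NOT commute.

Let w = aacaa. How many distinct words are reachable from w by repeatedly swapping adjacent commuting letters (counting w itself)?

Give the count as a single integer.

5

0(a) covers ∅
1(a) covers 0:a
2(c) covers ∅
3(a) covers 1:a
4(a) covers 3:a
floor of heap: 0:a, 2:c
completions by unplaced set U, small U first (add the entries for U minus each lowest piece of U):
  |U|=1: {2}:1  {4}:1
  |U|=2: {2,4}:2  {3,4}:1
  |U|=3: {1,3,4}:1  {2,3,4}:3
  start at 0(a): 4
  start at 2(c): 1
sum over floor = 5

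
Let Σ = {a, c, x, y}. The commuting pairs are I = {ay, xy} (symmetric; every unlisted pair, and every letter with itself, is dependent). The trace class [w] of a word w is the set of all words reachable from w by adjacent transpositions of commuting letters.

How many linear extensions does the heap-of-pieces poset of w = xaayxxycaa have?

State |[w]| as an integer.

21

#0=x has no predecessor
#1=a depends on [0:x]
#2=a depends on [1:a]
#3=y has no predecessor
#4=x depends on [2:a]
#5=x depends on [4:x]
#6=y depends on [3:y]
#7=c depends on [5:x, 6:y]
#8=a depends on [7:c]
#9=a depends on [8:a]
sources: [0:x, 3:y]
N(rest) = Σ N(rest − s) over sources s of rest; N(one piece) = 1:
  size 1 → [9]=1
  size 2 → [8,9]=1
  size 3 → [7,8,9]=1
  size 4 → [5,7,8,9]=1  [6,7,8,9]=1
  size 5 → [3,6,7,8,9]=1  [4,5,7,8,9]=1  [5,6,7,8,9]=2
  size 6 → [2,4,5,7,8,9]=1  [3,5,6,7,8,9]=3  [4,5,6,7,8,9]=3
  size 7 → [1,2,4,5,7,8,9]=1  [2,4,5,6,7,8,9]=4  [3,4,5,6,7,8,9]=6
  size 8 → [0,1,2,4,5,7,8,9]=1  [1,2,4,5,6,7,8,9]=5  [2,3,4,5,6,7,8,9]=10
  first=0(x) contributes 15
  first=3(y) contributes 6
|[w]| = 21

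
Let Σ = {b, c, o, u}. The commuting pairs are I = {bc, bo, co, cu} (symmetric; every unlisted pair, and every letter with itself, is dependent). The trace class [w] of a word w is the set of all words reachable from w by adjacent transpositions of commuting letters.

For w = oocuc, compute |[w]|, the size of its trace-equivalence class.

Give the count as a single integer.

#0=o has no predecessor
#1=o depends on [0:o]
#2=c has no predecessor
#3=u depends on [1:o]
#4=c depends on [2:c]
sources: [0:o, 2:c]
N(rest) = Σ N(rest − s) over sources s of rest; N(one piece) = 1:
  size 1 → [3]=1  [4]=1
  size 2 → [1,3]=1  [2,4]=1  [3,4]=2
  size 3 → [0,1,3]=1  [1,3,4]=3  [2,3,4]=3
  first=0(o) contributes 6
  first=2(c) contributes 4
|[w]| = 10

10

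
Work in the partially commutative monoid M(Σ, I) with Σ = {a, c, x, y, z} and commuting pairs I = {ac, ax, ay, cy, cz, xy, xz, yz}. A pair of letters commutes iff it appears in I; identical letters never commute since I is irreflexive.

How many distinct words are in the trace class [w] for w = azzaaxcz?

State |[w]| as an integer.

28

#0=a has no predecessor
#1=z depends on [0:a]
#2=z depends on [1:z]
#3=a depends on [2:z]
#4=a depends on [3:a]
#5=x has no predecessor
#6=c depends on [5:x]
#7=z depends on [4:a]
sources: [0:a, 5:x]
N(rest) = Σ N(rest − s) over sources s of rest; N(one piece) = 1:
  size 1 → [6]=1  [7]=1
  size 2 → [4,7]=1  [5,6]=1  [6,7]=2
  size 3 → [3,4,7]=1  [4,6,7]=3  [5,6,7]=3
  size 4 → [2,3,4,7]=1  [3,4,6,7]=4  [4,5,6,7]=6
  size 5 → [1,2,3,4,7]=1  [2,3,4,6,7]=5  [3,4,5,6,7]=10
  size 6 → [0,1,2,3,4,7]=1  [1,2,3,4,6,7]=6  [2,3,4,5,6,7]=15
  first=0(a) contributes 21
  first=5(x) contributes 7
|[w]| = 28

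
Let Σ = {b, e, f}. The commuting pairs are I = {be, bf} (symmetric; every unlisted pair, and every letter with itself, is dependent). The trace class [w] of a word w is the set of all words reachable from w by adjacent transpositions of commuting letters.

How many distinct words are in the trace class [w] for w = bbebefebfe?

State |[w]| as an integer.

210

piece 0:b — minimal
piece 1:b rests on {0:b}
piece 2:e — minimal
piece 3:b rests on {1:b}
piece 4:e rests on {2:e}
piece 5:f rests on {4:e}
piece 6:e rests on {5:f}
piece 7:b rests on {3:b}
piece 8:f rests on {6:e}
piece 9:e rests on {8:f}
minimal pieces: {0:b, 2:e}
ways to finish when only these pieces remain (= sum over removing one remaining piece with nothing left below it):
  1 left: {7}→1  {9}→1
  2 left: {3,7}→1  {7,9}→2  {8,9}→1
  3 left: {1,3,7}→1  {3,7,9}→3  {6,8,9}→1  {7,8,9}→3
  4 left: {0,1,3,7}→1  {1,3,7,9}→4  {3,7,8,9}→6  {5,6,8,9}→1  {6,7,8,9}→4
  5 left: {0,1,3,7,9}→5  {1,3,7,8,9}→10  {3,6,7,8,9}→10  {4,5,6,8,9}→1  {5,6,7,8,9}→5
  6 left: {0,1,3,7,8,9}→15  {1,3,6,7,8,9}→20  {2,4,5,6,8,9}→1  {3,5,6,7,8,9}→15  {4,5,6,7,8,9}→6
  7 left: {0,1,3,6,7,8,9}→35  {1,3,5,6,7,8,9}→35  {2,4,5,6,7,8,9}→7  {3,4,5,6,7,8,9}→21
  8 left: {0,1,3,5,6,7,8,9}→70  {1,3,4,5,6,7,8,9}→56  {2,3,4,5,6,7,8,9}→28
  placing 0:b first → 84 extensions
  placing 2:e first → 126 extensions
total linear extensions = 210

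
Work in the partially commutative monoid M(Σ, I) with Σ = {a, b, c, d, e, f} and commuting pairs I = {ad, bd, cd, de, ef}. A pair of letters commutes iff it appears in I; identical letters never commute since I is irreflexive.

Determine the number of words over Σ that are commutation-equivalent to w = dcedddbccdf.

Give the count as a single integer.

#0=d has no predecessor
#1=c has no predecessor
#2=e depends on [1:c]
#3=d depends on [0:d]
#4=d depends on [3:d]
#5=d depends on [4:d]
#6=b depends on [2:e]
#7=c depends on [6:b]
#8=c depends on [7:c]
#9=d depends on [5:d]
#10=f depends on [8:c, 9:d]
sources: [0:d, 1:c]
N(rest) = Σ N(rest − s) over sources s of rest; N(one piece) = 1:
  size 1 → [10]=1
  size 2 → [8,10]=1  [9,10]=1
  size 3 → [5,9,10]=1  [7,8,10]=1  [8,9,10]=2
  size 4 → [4,5,9,10]=1  [5,8,9,10]=3  [6,7,8,10]=1  [7,8,9,10]=3
  size 5 → [2,6,7,8,10]=1  [3,4,5,9,10]=1  [4,5,8,9,10]=4  [5,7,8,9,10]=6  [6,7,8,9,10]=4
  size 6 → [0,3,4,5,9,10]=1  [1,2,6,7,8,10]=1  [2,6,7,8,9,10]=5  [3,4,5,8,9,10]=5  [4,5,7,8,9,10]=10  [5,6,7,8,9,10]=10
  size 7 → [0,3,4,5,8,9,10]=6  [1,2,6,7,8,9,10]=6  [2,5,6,7,8,9,10]=15  [3,4,5,7,8,9,10]=15  [4,5,6,7,8,9,10]=20
  size 8 → [0,3,4,5,7,8,9,10]=21  [1,2,5,6,7,8,9,10]=21  [2,4,5,6,7,8,9,10]=35  [3,4,5,6,7,8,9,10]=35
  size 9 → [0,3,4,5,6,7,8,9,10]=56  [1,2,4,5,6,7,8,9,10]=56  [2,3,4,5,6,7,8,9,10]=70
  first=0(d) contributes 126
  first=1(c) contributes 126
|[w]| = 252

252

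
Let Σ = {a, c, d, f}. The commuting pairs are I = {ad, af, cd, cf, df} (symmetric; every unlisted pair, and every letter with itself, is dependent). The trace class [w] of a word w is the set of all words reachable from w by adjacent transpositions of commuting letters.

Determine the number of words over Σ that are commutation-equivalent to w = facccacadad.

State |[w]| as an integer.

495

#0=f has no predecessor
#1=a has no predecessor
#2=c depends on [1:a]
#3=c depends on [2:c]
#4=c depends on [3:c]
#5=a depends on [4:c]
#6=c depends on [5:a]
#7=a depends on [6:c]
#8=d has no predecessor
#9=a depends on [7:a]
#10=d depends on [8:d]
sources: [0:f, 1:a, 8:d]
N(rest) = Σ N(rest − s) over sources s of rest; N(one piece) = 1:
  size 1 → [0]=1  [9]=1  [10]=1
  size 2 → [0,9]=2  [0,10]=2  [7,9]=1  [8,10]=1  [9,10]=2
  size 3 → [0,7,9]=3  [0,8,10]=3  [0,9,10]=6  [6,7,9]=1  [7,9,10]=3  [8,9,10]=3
  size 4 → [0,6,7,9]=4  [0,7,9,10]=12  [0,8,9,10]=12  [5,6,7,9]=1  [6,7,9,10]=4  [7,8,9,10]=6
  size 5 → [0,5,6,7,9]=5  [0,6,7,9,10]=20  [0,7,8,9,10]=30  [4,5,6,7,9]=1  [5,6,7,9,10]=5  [6,7,8,9,10]=10
  size 6 → [0,4,5,6,7,9]=6  [0,5,6,7,9,10]=30  [0,6,7,8,9,10]=60  [3,4,5,6,7,9]=1  [4,5,6,7,9,10]=6  [5,6,7,8,9,10]=15
  size 7 → [0,3,4,5,6,7,9]=7  [0,4,5,6,7,9,10]=42  [0,5,6,7,8,9,10]=105  [2,3,4,5,6,7,9]=1  [3,4,5,6,7,9,10]=7  [4,5,6,7,8,9,10]=21
  size 8 → [0,2,3,4,5,6,7,9]=8  [0,3,4,5,6,7,9,10]=56  [0,4,5,6,7,8,9,10]=168  [1,2,3,4,5,6,7,9]=1  [2,3,4,5,6,7,9,10]=8  [3,4,5,6,7,8,9,10]=28
  size 9 → [0,1,2,3,4,5,6,7,9]=9  [0,2,3,4,5,6,7,9,10]=72  [0,3,4,5,6,7,8,9,10]=252  [1,2,3,4,5,6,7,9,10]=9  [2,3,4,5,6,7,8,9,10]=36
  first=0(f) contributes 45
  first=1(a) contributes 360
  first=8(d) contributes 90
|[w]| = 495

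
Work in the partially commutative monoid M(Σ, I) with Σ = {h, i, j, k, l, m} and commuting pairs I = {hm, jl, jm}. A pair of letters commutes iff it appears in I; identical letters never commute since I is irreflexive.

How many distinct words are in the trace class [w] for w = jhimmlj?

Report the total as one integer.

4

drop 0:j onto floor
drop 1:h onto {0:j}
drop 2:i onto {1:h}
drop 3:m onto {2:i}
drop 4:m onto {3:m}
drop 5:l onto {4:m}
drop 6:j onto {2:i}
ground layer = {0:j}
drop-orders for the pieces not yet dropped (sum over which currently-grounded one goes next):
  1 to go: {5} 1  {6} 1
  2 to go: {4,5} 1  {5,6} 2
  3 to go: {3,4,5} 1  {4,5,6} 3
  4 to go: {3,4,5,6} 4
  5 to go: {2,3,4,5,6} 4
  if 0:j drops first: 4 orders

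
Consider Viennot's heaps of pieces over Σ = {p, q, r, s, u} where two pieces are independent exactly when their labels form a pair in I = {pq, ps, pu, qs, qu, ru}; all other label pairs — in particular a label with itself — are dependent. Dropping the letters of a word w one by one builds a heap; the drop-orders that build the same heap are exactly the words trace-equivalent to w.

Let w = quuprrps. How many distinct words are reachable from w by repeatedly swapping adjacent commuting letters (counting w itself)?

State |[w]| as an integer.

72

#0=q has no predecessor
#1=u has no predecessor
#2=u depends on [1:u]
#3=p has no predecessor
#4=r depends on [0:q, 3:p]
#5=r depends on [4:r]
#6=p depends on [5:r]
#7=s depends on [2:u, 5:r]
sources: [0:q, 1:u, 3:p]
N(rest) = Σ N(rest − s) over sources s of rest; N(one piece) = 1:
  size 1 → [6]=1  [7]=1
  size 2 → [2,7]=1  [6,7]=2
  size 3 → [1,2,7]=1  [2,6,7]=3  [5,6,7]=2
  size 4 → [1,2,6,7]=4  [2,5,6,7]=5  [4,5,6,7]=2
  size 5 → [0,4,5,6,7]=2  [1,2,5,6,7]=9  [2,4,5,6,7]=7  [3,4,5,6,7]=2
  size 6 → [0,2,4,5,6,7]=9  [0,3,4,5,6,7]=4  [1,2,4,5,6,7]=16  [2,3,4,5,6,7]=9
  first=0(q) contributes 25
  first=1(u) contributes 22
  first=3(p) contributes 25
|[w]| = 72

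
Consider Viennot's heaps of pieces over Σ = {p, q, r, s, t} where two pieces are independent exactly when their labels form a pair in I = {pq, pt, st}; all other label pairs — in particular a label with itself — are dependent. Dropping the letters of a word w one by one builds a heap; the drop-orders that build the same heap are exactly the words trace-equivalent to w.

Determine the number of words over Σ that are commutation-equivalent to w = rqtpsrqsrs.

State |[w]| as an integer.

0(r) covers ∅
1(q) covers 0:r
2(t) covers 1:q
3(p) covers 0:r
4(s) covers 1:q, 3:p
5(r) covers 2:t, 4:s
6(q) covers 5:r
7(s) covers 6:q
8(r) covers 7:s
9(s) covers 8:r
floor of heap: 0:r
completions by unplaced set U, small U first (add the entries for U minus each lowest piece of U):
  |U|=1: {9}:1
  |U|=2: {8,9}:1
  |U|=3: {7,8,9}:1
  |U|=4: {6,7,8,9}:1
  |U|=5: {5,6,7,8,9}:1
  |U|=6: {2,5,6,7,8,9}:1  {4,5,6,7,8,9}:1
  |U|=7: {2,4,5,6,7,8,9}:2  {3,4,5,6,7,8,9}:1
  |U|=8: {1,2,4,5,6,7,8,9}:2  {2,3,4,5,6,7,8,9}:3
  start at 0(r): 5

5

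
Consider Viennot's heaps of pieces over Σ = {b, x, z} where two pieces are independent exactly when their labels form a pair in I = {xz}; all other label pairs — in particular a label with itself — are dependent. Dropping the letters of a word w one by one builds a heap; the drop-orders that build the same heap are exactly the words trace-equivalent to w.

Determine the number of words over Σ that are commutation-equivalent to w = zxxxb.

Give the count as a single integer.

drop 0:z onto floor
drop 1:x onto floor
drop 2:x onto {1:x}
drop 3:x onto {2:x}
drop 4:b onto {0:z, 3:x}
ground layer = {0:z, 1:x}
drop-orders for the pieces not yet dropped (sum over which currently-grounded one goes next):
  1 to go: {4} 1
  2 to go: {0,4} 1  {3,4} 1
  3 to go: {0,3,4} 2  {2,3,4} 1
  if 0:z drops first: 1 orders
  if 1:x drops first: 3 orders
heap linearizations: 4

4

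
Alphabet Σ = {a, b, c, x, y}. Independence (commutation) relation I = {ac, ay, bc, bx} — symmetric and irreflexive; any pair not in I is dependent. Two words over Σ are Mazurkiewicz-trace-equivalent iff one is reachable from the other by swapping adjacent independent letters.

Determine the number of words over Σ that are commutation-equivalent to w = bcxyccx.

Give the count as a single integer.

piece 0:b — minimal
piece 1:c — minimal
piece 2:x rests on {1:c}
piece 3:y rests on {0:b, 2:x}
piece 4:c rests on {3:y}
piece 5:c rests on {4:c}
piece 6:x rests on {5:c}
minimal pieces: {0:b, 1:c}
ways to finish when only these pieces remain (= sum over removing one remaining piece with nothing left below it):
  1 left: {6}→1
  2 left: {5,6}→1
  3 left: {4,5,6}→1
  4 left: {3,4,5,6}→1
  5 left: {0,3,4,5,6}→1  {2,3,4,5,6}→1
  placing 0:b first → 1 extensions
  placing 1:c first → 2 extensions
total linear extensions = 3

3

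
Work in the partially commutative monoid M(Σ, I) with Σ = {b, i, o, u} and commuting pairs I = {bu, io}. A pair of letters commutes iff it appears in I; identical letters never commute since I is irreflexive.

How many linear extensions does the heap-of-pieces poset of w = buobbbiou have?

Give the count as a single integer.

piece 0:b — minimal
piece 1:u — minimal
piece 2:o rests on {0:b, 1:u}
piece 3:b rests on {2:o}
piece 4:b rests on {3:b}
piece 5:b rests on {4:b}
piece 6:i rests on {5:b}
piece 7:o rests on {5:b}
piece 8:u rests on {6:i, 7:o}
minimal pieces: {0:b, 1:u}
ways to finish when only these pieces remain (= sum over removing one remaining piece with nothing left below it):
  1 left: {8}→1
  2 left: {6,8}→1  {7,8}→1
  3 left: {6,7,8}→2
  4 left: {5,6,7,8}→2
  5 left: {4,5,6,7,8}→2
  6 left: {3,4,5,6,7,8}→2
  7 left: {2,3,4,5,6,7,8}→2
  placing 0:b first → 2 extensions
  placing 1:u first → 2 extensions
total linear extensions = 4

4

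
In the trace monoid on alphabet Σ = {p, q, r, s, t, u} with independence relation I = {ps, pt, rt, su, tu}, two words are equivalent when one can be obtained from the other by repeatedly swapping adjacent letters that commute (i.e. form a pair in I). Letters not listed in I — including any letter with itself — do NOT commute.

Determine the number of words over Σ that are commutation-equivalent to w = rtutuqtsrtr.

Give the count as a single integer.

30

#0=r has no predecessor
#1=t has no predecessor
#2=u depends on [0:r]
#3=t depends on [1:t]
#4=u depends on [2:u]
#5=q depends on [3:t, 4:u]
#6=t depends on [5:q]
#7=s depends on [6:t]
#8=r depends on [7:s]
#9=t depends on [7:s]
#10=r depends on [8:r]
sources: [0:r, 1:t]
N(rest) = Σ N(rest − s) over sources s of rest; N(one piece) = 1:
  size 1 → [9]=1  [10]=1
  size 2 → [8,10]=1  [9,10]=2
  size 3 → [8,9,10]=3
  size 4 → [7,8,9,10]=3
  size 5 → [6,7,8,9,10]=3
  size 6 → [5,6,7,8,9,10]=3
  size 7 → [3,5,6,7,8,9,10]=3  [4,5,6,7,8,9,10]=3
  size 8 → [1,3,5,6,7,8,9,10]=3  [2,4,5,6,7,8,9,10]=3  [3,4,5,6,7,8,9,10]=6
  size 9 → [0,2,4,5,6,7,8,9,10]=3  [1,3,4,5,6,7,8,9,10]=9  [2,3,4,5,6,7,8,9,10]=9
  first=0(r) contributes 18
  first=1(t) contributes 12
|[w]| = 30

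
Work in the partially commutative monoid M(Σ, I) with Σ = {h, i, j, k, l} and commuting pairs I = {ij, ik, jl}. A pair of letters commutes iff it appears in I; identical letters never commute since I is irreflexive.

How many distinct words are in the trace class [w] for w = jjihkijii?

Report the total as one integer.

piece 0:j — minimal
piece 1:j rests on {0:j}
piece 2:i — minimal
piece 3:h rests on {1:j, 2:i}
piece 4:k rests on {3:h}
piece 5:i rests on {3:h}
piece 6:j rests on {4:k}
piece 7:i rests on {5:i}
piece 8:i rests on {7:i}
minimal pieces: {0:j, 2:i}
ways to finish when only these pieces remain (= sum over removing one remaining piece with nothing left below it):
  1 left: {6}→1  {8}→1
  2 left: {4,6}→1  {6,8}→2  {7,8}→1
  3 left: {4,6,8}→3  {5,7,8}→1  {6,7,8}→3
  4 left: {4,6,7,8}→6  {5,6,7,8}→4
  5 left: {4,5,6,7,8}→10
  6 left: {3,4,5,6,7,8}→10
  7 left: {1,3,4,5,6,7,8}→10  {2,3,4,5,6,7,8}→10
  placing 0:j first → 20 extensions
  placing 2:i first → 10 extensions
total linear extensions = 30

30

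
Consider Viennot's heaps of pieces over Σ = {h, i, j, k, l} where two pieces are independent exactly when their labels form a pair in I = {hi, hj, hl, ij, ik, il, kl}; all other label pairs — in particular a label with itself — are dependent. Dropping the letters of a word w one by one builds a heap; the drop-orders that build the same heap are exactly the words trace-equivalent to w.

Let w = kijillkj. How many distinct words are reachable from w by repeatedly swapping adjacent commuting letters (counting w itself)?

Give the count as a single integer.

84

0(k) covers ∅
1(i) covers ∅
2(j) covers 0:k
3(i) covers 1:i
4(l) covers 2:j
5(l) covers 4:l
6(k) covers 2:j
7(j) covers 5:l, 6:k
floor of heap: 0:k, 1:i
completions by unplaced set U, small U first (add the entries for U minus each lowest piece of U):
  |U|=1: {3}:1  {7}:1
  |U|=2: {1,3}:1  {3,7}:2  {5,7}:1  {6,7}:1
  |U|=3: {1,3,7}:3  {3,5,7}:3  {3,6,7}:3  {4,5,7}:1  {5,6,7}:2
  |U|=4: {1,3,5,7}:6  {1,3,6,7}:6  {3,4,5,7}:4  {3,5,6,7}:8  {4,5,6,7}:3
  |U|=5: {1,3,4,5,7}:10  {1,3,5,6,7}:20  {2,4,5,6,7}:3  {3,4,5,6,7}:15
  |U|=6: {0,2,4,5,6,7}:3  {1,3,4,5,6,7}:45  {2,3,4,5,6,7}:18
  start at 0(k): 63
  start at 1(i): 21
sum over floor = 84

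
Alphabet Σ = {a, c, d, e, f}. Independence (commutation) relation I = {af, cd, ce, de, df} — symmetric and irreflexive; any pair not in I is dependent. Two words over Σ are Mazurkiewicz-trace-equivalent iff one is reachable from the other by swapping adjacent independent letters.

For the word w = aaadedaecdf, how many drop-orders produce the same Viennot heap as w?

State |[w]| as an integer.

drop 0:a onto floor
drop 1:a onto {0:a}
drop 2:a onto {1:a}
drop 3:d onto {2:a}
drop 4:e onto {2:a}
drop 5:d onto {3:d}
drop 6:a onto {4:e, 5:d}
drop 7:e onto {6:a}
drop 8:c onto {6:a}
drop 9:d onto {6:a}
drop 10:f onto {7:e, 8:c}
ground layer = {0:a}
drop-orders for the pieces not yet dropped (sum over which currently-grounded one goes next):
  1 to go: {9} 1  {10} 1
  2 to go: {7,10} 1  {8,10} 1  {9,10} 2
  3 to go: {7,8,10} 2  {7,9,10} 3  {8,9,10} 3
  4 to go: {7,8,9,10} 8
  5 to go: {6,7,8,9,10} 8
  6 to go: {4,6,7,8,9,10} 8  {5,6,7,8,9,10} 8
  7 to go: {3,5,6,7,8,9,10} 8  {4,5,6,7,8,9,10} 16
  8 to go: {3,4,5,6,7,8,9,10} 24
  9 to go: {2,3,4,5,6,7,8,9,10} 24
  if 0:a drops first: 24 orders

24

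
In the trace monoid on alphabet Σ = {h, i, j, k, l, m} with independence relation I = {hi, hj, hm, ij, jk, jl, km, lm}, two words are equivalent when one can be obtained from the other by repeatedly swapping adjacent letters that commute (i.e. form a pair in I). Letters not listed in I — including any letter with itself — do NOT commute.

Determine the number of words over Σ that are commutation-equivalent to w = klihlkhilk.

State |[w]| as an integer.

piece 0:k — minimal
piece 1:l rests on {0:k}
piece 2:i rests on {1:l}
piece 3:h rests on {1:l}
piece 4:l rests on {2:i, 3:h}
piece 5:k rests on {4:l}
piece 6:h rests on {5:k}
piece 7:i rests on {5:k}
piece 8:l rests on {6:h, 7:i}
piece 9:k rests on {8:l}
minimal pieces: {0:k}
ways to finish when only these pieces remain (= sum over removing one remaining piece with nothing left below it):
  1 left: {9}→1
  2 left: {8,9}→1
  3 left: {6,8,9}→1  {7,8,9}→1
  4 left: {6,7,8,9}→2
  5 left: {5,6,7,8,9}→2
  6 left: {4,5,6,7,8,9}→2
  7 left: {2,4,5,6,7,8,9}→2  {3,4,5,6,7,8,9}→2
  8 left: {2,3,4,5,6,7,8,9}→4
  placing 0:k first → 4 extensions

4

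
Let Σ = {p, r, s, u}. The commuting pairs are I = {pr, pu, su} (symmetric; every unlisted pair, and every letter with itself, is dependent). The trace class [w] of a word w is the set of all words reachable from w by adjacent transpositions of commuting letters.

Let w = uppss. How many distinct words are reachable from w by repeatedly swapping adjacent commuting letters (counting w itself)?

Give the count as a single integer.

5

#0=u has no predecessor
#1=p has no predecessor
#2=p depends on [1:p]
#3=s depends on [2:p]
#4=s depends on [3:s]
sources: [0:u, 1:p]
N(rest) = Σ N(rest − s) over sources s of rest; N(one piece) = 1:
  size 1 → [0]=1  [4]=1
  size 2 → [0,4]=2  [3,4]=1
  size 3 → [0,3,4]=3  [2,3,4]=1
  first=0(u) contributes 1
  first=1(p) contributes 4
|[w]| = 5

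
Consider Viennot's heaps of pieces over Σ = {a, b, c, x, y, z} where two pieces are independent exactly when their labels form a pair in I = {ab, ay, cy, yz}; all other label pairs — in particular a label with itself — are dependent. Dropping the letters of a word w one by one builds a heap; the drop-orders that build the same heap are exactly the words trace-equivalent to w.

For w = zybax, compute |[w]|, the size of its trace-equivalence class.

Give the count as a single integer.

drop 0:z onto floor
drop 1:y onto floor
drop 2:b onto {0:z, 1:y}
drop 3:a onto {0:z}
drop 4:x onto {2:b, 3:a}
ground layer = {0:z, 1:y}
drop-orders for the pieces not yet dropped (sum over which currently-grounded one goes next):
  1 to go: {4} 1
  2 to go: {2,4} 1  {3,4} 1
  3 to go: {1,2,4} 1  {2,3,4} 2
  if 0:z drops first: 3 orders
  if 1:y drops first: 2 orders
heap linearizations: 5

5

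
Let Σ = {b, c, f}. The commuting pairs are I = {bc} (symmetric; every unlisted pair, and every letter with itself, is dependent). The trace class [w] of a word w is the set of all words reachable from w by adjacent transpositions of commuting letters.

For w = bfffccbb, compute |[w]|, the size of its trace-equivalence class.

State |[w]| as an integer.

6

#0=b has no predecessor
#1=f depends on [0:b]
#2=f depends on [1:f]
#3=f depends on [2:f]
#4=c depends on [3:f]
#5=c depends on [4:c]
#6=b depends on [3:f]
#7=b depends on [6:b]
sources: [0:b]
N(rest) = Σ N(rest − s) over sources s of rest; N(one piece) = 1:
  size 1 → [5]=1  [7]=1
  size 2 → [4,5]=1  [5,7]=2  [6,7]=1
  size 3 → [4,5,7]=3  [5,6,7]=3
  size 4 → [4,5,6,7]=6
  size 5 → [3,4,5,6,7]=6
  size 6 → [2,3,4,5,6,7]=6
  first=0(b) contributes 6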